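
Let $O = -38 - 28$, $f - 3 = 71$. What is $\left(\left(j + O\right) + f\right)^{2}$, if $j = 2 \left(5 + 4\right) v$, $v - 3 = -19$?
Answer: $78400$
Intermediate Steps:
$f = 74$ ($f = 3 + 71 = 74$)
$O = -66$ ($O = -38 - 28 = -66$)
$v = -16$ ($v = 3 - 19 = -16$)
$j = -288$ ($j = 2 \left(5 + 4\right) \left(-16\right) = 2 \cdot 9 \left(-16\right) = 18 \left(-16\right) = -288$)
$\left(\left(j + O\right) + f\right)^{2} = \left(\left(-288 - 66\right) + 74\right)^{2} = \left(-354 + 74\right)^{2} = \left(-280\right)^{2} = 78400$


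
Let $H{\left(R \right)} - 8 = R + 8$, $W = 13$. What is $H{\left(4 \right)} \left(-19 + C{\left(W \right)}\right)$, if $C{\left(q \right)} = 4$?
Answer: $-300$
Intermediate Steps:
$H{\left(R \right)} = 16 + R$ ($H{\left(R \right)} = 8 + \left(R + 8\right) = 8 + \left(8 + R\right) = 16 + R$)
$H{\left(4 \right)} \left(-19 + C{\left(W \right)}\right) = \left(16 + 4\right) \left(-19 + 4\right) = 20 \left(-15\right) = -300$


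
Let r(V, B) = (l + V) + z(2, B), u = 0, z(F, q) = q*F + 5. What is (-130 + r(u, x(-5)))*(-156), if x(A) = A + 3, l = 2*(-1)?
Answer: 20436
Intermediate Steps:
z(F, q) = 5 + F*q (z(F, q) = F*q + 5 = 5 + F*q)
l = -2
x(A) = 3 + A
r(V, B) = 3 + V + 2*B (r(V, B) = (-2 + V) + (5 + 2*B) = 3 + V + 2*B)
(-130 + r(u, x(-5)))*(-156) = (-130 + (3 + 0 + 2*(3 - 5)))*(-156) = (-130 + (3 + 0 + 2*(-2)))*(-156) = (-130 + (3 + 0 - 4))*(-156) = (-130 - 1)*(-156) = -131*(-156) = 20436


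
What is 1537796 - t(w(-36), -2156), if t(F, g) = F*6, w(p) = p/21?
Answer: 10764644/7 ≈ 1.5378e+6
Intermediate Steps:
w(p) = p/21 (w(p) = p*(1/21) = p/21)
t(F, g) = 6*F
1537796 - t(w(-36), -2156) = 1537796 - 6*(1/21)*(-36) = 1537796 - 6*(-12)/7 = 1537796 - 1*(-72/7) = 1537796 + 72/7 = 10764644/7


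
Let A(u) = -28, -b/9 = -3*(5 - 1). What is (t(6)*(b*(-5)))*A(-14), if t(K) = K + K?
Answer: 181440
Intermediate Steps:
t(K) = 2*K
b = 108 (b = -(-27)*(5 - 1) = -(-27)*4 = -9*(-12) = 108)
(t(6)*(b*(-5)))*A(-14) = ((2*6)*(108*(-5)))*(-28) = (12*(-540))*(-28) = -6480*(-28) = 181440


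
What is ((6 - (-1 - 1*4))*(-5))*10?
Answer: -550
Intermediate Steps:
((6 - (-1 - 1*4))*(-5))*10 = ((6 - (-1 - 4))*(-5))*10 = ((6 - 1*(-5))*(-5))*10 = ((6 + 5)*(-5))*10 = (11*(-5))*10 = -55*10 = -550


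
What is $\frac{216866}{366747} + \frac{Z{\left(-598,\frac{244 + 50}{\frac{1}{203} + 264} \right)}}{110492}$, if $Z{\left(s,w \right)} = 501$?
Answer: $\frac{24145698319}{40522609524} \approx 0.59586$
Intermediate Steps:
$\frac{216866}{366747} + \frac{Z{\left(-598,\frac{244 + 50}{\frac{1}{203} + 264} \right)}}{110492} = \frac{216866}{366747} + \frac{501}{110492} = \frac{24145698319}{40522609524}$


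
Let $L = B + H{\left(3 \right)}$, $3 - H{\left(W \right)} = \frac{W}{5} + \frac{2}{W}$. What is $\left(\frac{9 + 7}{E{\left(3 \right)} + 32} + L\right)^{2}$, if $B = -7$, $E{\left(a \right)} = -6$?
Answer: $\frac{822649}{38025} \approx 21.634$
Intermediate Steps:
$H{\left(W \right)} = 3 - \frac{2}{W} - \frac{W}{5}$ ($H{\left(W \right)} = 3 - \left(\frac{W}{5} + \frac{2}{W}\right) = 3 - \left(\frac{2}{W} + \frac{W}{5}\right) = 3 - \frac{2}{W} - \frac{W}{5}$)
$L = - \frac{79}{15}$ ($L = -7 - \left(- \frac{12}{5} + \frac{2}{3}\right) = -7 - - \frac{26}{15} = -7 + \frac{26}{15} = - \frac{79}{15} \approx -5.2667$)
$\left(\frac{9 + 7}{E{\left(3 \right)} + 32} + L\right)^{2} = \left(\frac{9 + 7}{-6 + 32} - \frac{79}{15}\right)^{2} = \left(\frac{16}{26} - \frac{79}{15}\right)^{2} = \left(16 \cdot \frac{1}{26} - \frac{79}{15}\right)^{2} = \left(\frac{8}{13} - \frac{79}{15}\right)^{2} = \left(- \frac{907}{195}\right)^{2} = \frac{822649}{38025}$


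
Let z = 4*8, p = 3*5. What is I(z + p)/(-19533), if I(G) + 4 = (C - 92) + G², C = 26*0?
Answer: -2113/19533 ≈ -0.10818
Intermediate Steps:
C = 0
p = 15
z = 32
I(G) = -96 + G² (I(G) = -4 + ((0 - 92) + G²) = -4 + (-92 + G²) = -96 + G²)
I(z + p)/(-19533) = (-96 + (32 + 15)²)/(-19533) = (-96 + 47²)*(-1/19533) = (-96 + 2209)*(-1/19533) = 2113*(-1/19533) = -2113/19533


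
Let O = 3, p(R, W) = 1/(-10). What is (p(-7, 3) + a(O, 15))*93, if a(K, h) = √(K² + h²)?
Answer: -93/10 + 279*√26 ≈ 1413.3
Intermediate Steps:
p(R, W) = -⅒
(p(-7, 3) + a(O, 15))*93 = (-⅒ + √(3² + 15²))*93 = (-⅒ + √(9 + 225))*93 = (-⅒ + √234)*93 = (-⅒ + 3*√26)*93 = -93/10 + 279*√26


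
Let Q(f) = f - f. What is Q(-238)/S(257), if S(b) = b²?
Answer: 0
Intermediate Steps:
Q(f) = 0
Q(-238)/S(257) = 0/(257²) = 0/66049 = 0*(1/66049) = 0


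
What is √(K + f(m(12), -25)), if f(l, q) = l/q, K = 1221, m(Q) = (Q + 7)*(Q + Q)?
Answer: 3*√3341/5 ≈ 34.681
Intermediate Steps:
m(Q) = 2*Q*(7 + Q) (m(Q) = (7 + Q)*(2*Q) = 2*Q*(7 + Q))
√(K + f(m(12), -25)) = √(1221 + (2*12*(7 + 12))/(-25)) = √(1221 + (2*12*19)*(-1/25)) = √(1221 + 456*(-1/25)) = √(1221 - 456/25) = √(30069/25) = 3*√3341/5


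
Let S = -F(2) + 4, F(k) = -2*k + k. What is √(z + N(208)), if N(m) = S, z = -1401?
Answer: 3*I*√155 ≈ 37.35*I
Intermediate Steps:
F(k) = -k
S = 6 (S = -(-1)*2 + 4 = -1*(-2) + 4 = 2 + 4 = 6)
N(m) = 6
√(z + N(208)) = √(-1401 + 6) = √(-1395) = 3*I*√155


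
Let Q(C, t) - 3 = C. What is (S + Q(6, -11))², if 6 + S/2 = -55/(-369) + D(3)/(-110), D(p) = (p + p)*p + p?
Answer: 3916757056/411887025 ≈ 9.5093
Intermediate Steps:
Q(C, t) = 3 + C
D(p) = p + 2*p² (D(p) = (2*p)*p + p = 2*p² + p = p + 2*p²)
S = -245239/20295 (S = -12 + 2*(-55/(-369) + (3*(1 + 2*3))/(-110)) = -12 + 2*(-55*(-1/369) + (3*(1 + 6))*(-1/110)) = -12 + 2*(55/369 + (3*7)*(-1/110)) = -12 + 2*(55/369 + 21*(-1/110)) = -12 + 2*(55/369 - 21/110) = -12 + 2*(-1699/40590) = -12 - 1699/20295 = -245239/20295 ≈ -12.084)
(S + Q(6, -11))² = (-245239/20295 + (3 + 6))² = (-245239/20295 + 9)² = (-62584/20295)² = 3916757056/411887025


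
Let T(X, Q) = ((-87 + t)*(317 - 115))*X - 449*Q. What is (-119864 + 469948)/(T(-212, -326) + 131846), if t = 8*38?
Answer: -87521/2253647 ≈ -0.038835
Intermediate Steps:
t = 304
T(X, Q) = -449*Q + 43834*X (T(X, Q) = ((-87 + 304)*(317 - 115))*X - 449*Q = (217*202)*X - 449*Q = 43834*X - 449*Q = -449*Q + 43834*X)
(-119864 + 469948)/(T(-212, -326) + 131846) = (-119864 + 469948)/((-449*(-326) + 43834*(-212)) + 131846) = 350084/((146374 - 9292808) + 131846) = 350084/(-9146434 + 131846) = 350084/(-9014588) = 350084*(-1/9014588) = -87521/2253647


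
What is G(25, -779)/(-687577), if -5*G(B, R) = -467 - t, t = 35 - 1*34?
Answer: -468/3437885 ≈ -0.00013613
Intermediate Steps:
t = 1 (t = 35 - 34 = 1)
G(B, R) = 468/5 (G(B, R) = -(-467 - 1*1)/5 = -(-467 - 1)/5 = -⅕*(-468) = 468/5)
G(25, -779)/(-687577) = (468/5)/(-687577) = (468/5)*(-1/687577) = -468/3437885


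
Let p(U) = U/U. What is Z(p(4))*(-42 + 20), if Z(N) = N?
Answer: -22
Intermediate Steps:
p(U) = 1
Z(p(4))*(-42 + 20) = 1*(-42 + 20) = 1*(-22) = -22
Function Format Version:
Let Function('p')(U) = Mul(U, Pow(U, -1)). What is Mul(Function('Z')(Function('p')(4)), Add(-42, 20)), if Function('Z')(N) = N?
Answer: -22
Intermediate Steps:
Function('p')(U) = 1
Mul(Function('Z')(Function('p')(4)), Add(-42, 20)) = Mul(1, Add(-42, 20)) = Mul(1, -22) = -22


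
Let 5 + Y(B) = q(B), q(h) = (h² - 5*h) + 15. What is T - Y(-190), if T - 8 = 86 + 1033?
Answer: -35933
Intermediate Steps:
q(h) = 15 + h² - 5*h
Y(B) = 10 + B² - 5*B (Y(B) = -5 + (15 + B² - 5*B) = 10 + B² - 5*B)
T = 1127 (T = 8 + (86 + 1033) = 8 + 1119 = 1127)
T - Y(-190) = 1127 - (10 + (-190)² - 5*(-190)) = 1127 - (10 + 36100 + 950) = 1127 - 1*37060 = 1127 - 37060 = -35933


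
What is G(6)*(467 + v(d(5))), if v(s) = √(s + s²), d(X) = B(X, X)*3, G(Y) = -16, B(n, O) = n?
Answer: -7472 - 64*√15 ≈ -7719.9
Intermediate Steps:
d(X) = 3*X (d(X) = X*3 = 3*X)
G(6)*(467 + v(d(5))) = -16*(467 + √((3*5)*(1 + 3*5))) = -16*(467 + √(15*(1 + 15))) = -16*(467 + √(15*16)) = -16*(467 + √240) = -16*(467 + 4*√15) = -7472 - 64*√15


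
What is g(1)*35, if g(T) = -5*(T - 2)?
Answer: 175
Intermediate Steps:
g(T) = 10 - 5*T (g(T) = -5*(-2 + T) = 10 - 5*T)
g(1)*35 = (10 - 5*1)*35 = (10 - 5)*35 = 5*35 = 175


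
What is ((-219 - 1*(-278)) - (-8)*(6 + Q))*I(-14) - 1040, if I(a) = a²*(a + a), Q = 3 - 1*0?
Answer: -719968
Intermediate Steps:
Q = 3 (Q = 3 + 0 = 3)
I(a) = 2*a³ (I(a) = a²*(2*a) = 2*a³)
((-219 - 1*(-278)) - (-8)*(6 + Q))*I(-14) - 1040 = ((-219 - 1*(-278)) - (-8)*(6 + 3))*(2*(-14)³) - 1040 = ((-219 + 278) - (-8)*9)*(2*(-2744)) - 1040 = (59 - 1*(-72))*(-5488) - 1040 = (59 + 72)*(-5488) - 1040 = 131*(-5488) - 1040 = -718928 - 1040 = -719968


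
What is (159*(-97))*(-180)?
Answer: 2776140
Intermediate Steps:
(159*(-97))*(-180) = -15423*(-180) = 2776140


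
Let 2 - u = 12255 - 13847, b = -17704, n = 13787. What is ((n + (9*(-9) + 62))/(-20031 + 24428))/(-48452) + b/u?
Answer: -471467884846/42448906217 ≈ -11.107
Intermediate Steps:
u = 1594 (u = 2 - (12255 - 13847) = 2 - 1*(-1592) = 2 + 1592 = 1594)
((n + (9*(-9) + 62))/(-20031 + 24428))/(-48452) + b/u = ((13787 + (9*(-9) + 62))/(-20031 + 24428))/(-48452) - 17704/1594 = ((13787 + (-81 + 62))/4397)*(-1/48452) - 17704*1/1594 = ((13787 - 19)*(1/4397))*(-1/48452) - 8852/797 = (13768*(1/4397))*(-1/48452) - 8852/797 = (13768/4397)*(-1/48452) - 8852/797 = -3442/53260861 - 8852/797 = -471467884846/42448906217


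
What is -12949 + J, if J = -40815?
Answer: -53764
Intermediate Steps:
-12949 + J = -12949 - 40815 = -53764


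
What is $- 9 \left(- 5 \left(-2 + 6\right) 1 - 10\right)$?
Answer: $270$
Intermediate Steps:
$- 9 \left(- 5 \left(-2 + 6\right) 1 - 10\right) = - 9 \left(\left(-5\right) 4 \cdot 1 - 10\right) = - 9 \left(\left(-20\right) 1 - 10\right) = - 9 \left(-20 - 10\right) = \left(-9\right) \left(-30\right) = 270$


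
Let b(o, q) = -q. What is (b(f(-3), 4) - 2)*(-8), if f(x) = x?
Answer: 48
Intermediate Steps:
(b(f(-3), 4) - 2)*(-8) = (-1*4 - 2)*(-8) = (-4 - 2)*(-8) = -6*(-8) = 48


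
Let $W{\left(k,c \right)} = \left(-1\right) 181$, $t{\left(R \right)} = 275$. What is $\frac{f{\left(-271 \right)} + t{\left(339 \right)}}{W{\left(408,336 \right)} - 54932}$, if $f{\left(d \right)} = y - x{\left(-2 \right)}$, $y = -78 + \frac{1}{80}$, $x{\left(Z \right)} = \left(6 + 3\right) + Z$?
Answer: $- \frac{5067}{1469680} \approx -0.0034477$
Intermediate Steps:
$x{\left(Z \right)} = 9 + Z$
$W{\left(k,c \right)} = -181$
$y = - \frac{6239}{80}$ ($y = -78 + \frac{1}{80} = - \frac{6239}{80} \approx -77.988$)
$f{\left(d \right)} = - \frac{6799}{80}$ ($f{\left(d \right)} = - \frac{6239}{80} - \left(9 - 2\right) = - \frac{6239}{80} - 7 = - \frac{6799}{80}$)
$\frac{f{\left(-271 \right)} + t{\left(339 \right)}}{W{\left(408,336 \right)} - 54932} = \frac{- \frac{6799}{80} + 275}{-181 - 54932} = \frac{15201}{80 \left(-55113\right)} = \frac{15201}{80} \left(- \frac{1}{55113}\right) = - \frac{5067}{1469680}$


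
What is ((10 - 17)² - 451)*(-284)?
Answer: 114168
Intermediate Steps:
((10 - 17)² - 451)*(-284) = ((-7)² - 451)*(-284) = (49 - 451)*(-284) = -402*(-284) = 114168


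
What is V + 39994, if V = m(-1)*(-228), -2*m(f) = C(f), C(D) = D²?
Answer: 40108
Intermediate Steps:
m(f) = -f²/2
V = 114 (V = -½*(-1)²*(-228) = -½*1*(-228) = -½*(-228) = 114)
V + 39994 = 114 + 39994 = 40108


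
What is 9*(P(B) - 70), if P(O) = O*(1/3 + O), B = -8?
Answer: -78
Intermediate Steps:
P(O) = O*(⅓ + O)
9*(P(B) - 70) = 9*(-8*(⅓ - 8) - 70) = 9*(-8*(-23/3) - 70) = 9*(184/3 - 70) = 9*(-26/3) = -78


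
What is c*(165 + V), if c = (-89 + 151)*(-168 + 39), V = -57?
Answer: -863784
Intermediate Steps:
c = -7998 (c = 62*(-129) = -7998)
c*(165 + V) = -7998*(165 - 57) = -7998*108 = -863784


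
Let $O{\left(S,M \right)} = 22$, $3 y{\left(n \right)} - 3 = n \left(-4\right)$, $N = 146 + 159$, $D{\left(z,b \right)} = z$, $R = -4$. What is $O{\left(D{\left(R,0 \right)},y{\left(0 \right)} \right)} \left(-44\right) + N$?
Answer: $-663$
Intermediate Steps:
$N = 305$
$y{\left(n \right)} = 1 - \frac{4 n}{3}$ ($y{\left(n \right)} = 1 + \frac{n \left(-4\right)}{3} = 1 + \frac{\left(-4\right) n}{3} = 1 - \frac{4 n}{3}$)
$O{\left(D{\left(R,0 \right)},y{\left(0 \right)} \right)} \left(-44\right) + N = 22 \left(-44\right) + 305 = -968 + 305 = -663$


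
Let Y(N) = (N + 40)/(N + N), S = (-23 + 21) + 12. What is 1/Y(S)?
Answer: 2/5 ≈ 0.40000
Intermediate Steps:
S = 10 (S = -2 + 12 = 10)
Y(N) = (40 + N)/(2*N) (Y(N) = (40 + N)/((2*N)) = (40 + N)*(1/(2*N)) = (40 + N)/(2*N))
1/Y(S) = 1/((1/2)*(40 + 10)/10) = 1/((1/2)*(1/10)*50) = 1/(5/2) = 2/5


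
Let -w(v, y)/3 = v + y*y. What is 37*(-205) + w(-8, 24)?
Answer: -9289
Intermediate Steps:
w(v, y) = -3*v - 3*y² (w(v, y) = -3*(v + y*y) = -3*(v + y²) = -3*v - 3*y²)
37*(-205) + w(-8, 24) = 37*(-205) + (-3*(-8) - 3*24²) = -7585 + (24 - 3*576) = -7585 + (24 - 1728) = -7585 - 1704 = -9289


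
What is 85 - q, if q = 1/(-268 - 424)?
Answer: 58821/692 ≈ 85.001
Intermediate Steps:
q = -1/692 (q = 1/(-692) = -1/692 ≈ -0.0014451)
85 - q = 85 - 1*(-1/692) = 85 + 1/692 = 58821/692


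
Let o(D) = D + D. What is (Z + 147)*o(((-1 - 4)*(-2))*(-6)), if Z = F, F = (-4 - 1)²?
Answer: -20640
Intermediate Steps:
o(D) = 2*D
F = 25 (F = (-5)² = 25)
Z = 25
(Z + 147)*o(((-1 - 4)*(-2))*(-6)) = (25 + 147)*(2*(((-1 - 4)*(-2))*(-6))) = 172*(2*(-5*(-2)*(-6))) = 172*(2*(10*(-6))) = 172*(2*(-60)) = 172*(-120) = -20640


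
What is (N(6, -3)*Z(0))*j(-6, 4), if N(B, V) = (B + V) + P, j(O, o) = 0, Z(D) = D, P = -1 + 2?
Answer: 0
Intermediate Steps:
P = 1
N(B, V) = 1 + B + V (N(B, V) = (B + V) + 1 = 1 + B + V)
(N(6, -3)*Z(0))*j(-6, 4) = ((1 + 6 - 3)*0)*0 = (4*0)*0 = 0*0 = 0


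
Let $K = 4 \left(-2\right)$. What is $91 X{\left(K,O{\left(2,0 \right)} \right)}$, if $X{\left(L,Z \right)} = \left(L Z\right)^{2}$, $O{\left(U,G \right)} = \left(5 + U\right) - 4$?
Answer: $52416$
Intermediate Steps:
$O{\left(U,G \right)} = 1 + U$
$K = -8$
$X{\left(L,Z \right)} = L^{2} Z^{2}$
$91 X{\left(K,O{\left(2,0 \right)} \right)} = 91 \left(-8\right)^{2} \left(1 + 2\right)^{2} = 91 \cdot 64 \cdot 3^{2} = 91 \cdot 64 \cdot 9 = 91 \cdot 576 = 52416$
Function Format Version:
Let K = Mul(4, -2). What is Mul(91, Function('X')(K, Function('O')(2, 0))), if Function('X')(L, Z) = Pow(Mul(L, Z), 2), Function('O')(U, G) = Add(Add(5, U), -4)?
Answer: 52416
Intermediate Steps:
Function('O')(U, G) = Add(1, U)
K = -8
Function('X')(L, Z) = Mul(Pow(L, 2), Pow(Z, 2))
Mul(91, Function('X')(K, Function('O')(2, 0))) = Mul(91, Mul(Pow(-8, 2), Pow(Add(1, 2), 2))) = Mul(91, Mul(64, Pow(3, 2))) = Mul(91, Mul(64, 9)) = Mul(91, 576) = 52416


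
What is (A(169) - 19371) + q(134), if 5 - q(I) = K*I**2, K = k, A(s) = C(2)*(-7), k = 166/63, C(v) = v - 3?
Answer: -4200313/63 ≈ -66672.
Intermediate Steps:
C(v) = -3 + v
k = 166/63 (k = 166*(1/63) = 166/63 ≈ 2.6349)
A(s) = 7 (A(s) = (-3 + 2)*(-7) = -1*(-7) = 7)
K = 166/63 ≈ 2.6349
q(I) = 5 - 166*I**2/63
(A(169) - 19371) + q(134) = (7 - 19371) + (5 - 166/63*134**2) = -19364 + (5 - 166/63*17956) = -19364 + (5 - 2980696/63) = -19364 - 2980381/63 = -4200313/63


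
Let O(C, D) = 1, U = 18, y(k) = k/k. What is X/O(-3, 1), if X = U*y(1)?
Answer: 18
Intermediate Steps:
y(k) = 1
X = 18 (X = 18*1 = 18)
X/O(-3, 1) = 18/1 = 18*1 = 18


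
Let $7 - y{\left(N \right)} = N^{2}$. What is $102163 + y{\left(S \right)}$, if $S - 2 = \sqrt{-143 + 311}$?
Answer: $101998 - 8 \sqrt{42} \approx 1.0195 \cdot 10^{5}$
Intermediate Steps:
$S = 2 + 2 \sqrt{42}$ ($S = 2 + \sqrt{-143 + 311} = 2 + \sqrt{168} = 2 + 2 \sqrt{42} \approx 14.961$)
$y{\left(N \right)} = 7 - N^{2}$
$102163 + y{\left(S \right)} = 102163 + \left(7 - \left(2 + 2 \sqrt{42}\right)^{2}\right) = 102170 - \left(2 + 2 \sqrt{42}\right)^{2}$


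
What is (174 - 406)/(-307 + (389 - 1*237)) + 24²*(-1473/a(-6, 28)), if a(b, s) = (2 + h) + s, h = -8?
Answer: -65752168/1705 ≈ -38564.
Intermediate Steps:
a(b, s) = -6 + s (a(b, s) = (2 - 8) + s = -6 + s)
(174 - 406)/(-307 + (389 - 1*237)) + 24²*(-1473/a(-6, 28)) = (174 - 406)/(-307 + (389 - 1*237)) + 24²*(-1473/(-6 + 28)) = -232/(-307 + (389 - 237)) + 576*(-1473/22) = -232/(-307 + 152) + 576*(-1473*1/22) = -232/(-155) + 576*(-1473/22) = -232*(-1/155) - 424224/11 = 232/155 - 424224/11 = -65752168/1705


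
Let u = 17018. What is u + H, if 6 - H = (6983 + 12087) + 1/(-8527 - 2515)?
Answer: -22591931/11042 ≈ -2046.0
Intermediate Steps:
H = -210504687/11042 (H = 6 - ((6983 + 12087) + 1/(-8527 - 2515)) = 6 - (19070 + 1/(-11042)) = 6 - (19070 - 1/11042) = 6 - 1*210570939/11042 = 6 - 210570939/11042 = -210504687/11042 ≈ -19064.)
u + H = 17018 - 210504687/11042 = -22591931/11042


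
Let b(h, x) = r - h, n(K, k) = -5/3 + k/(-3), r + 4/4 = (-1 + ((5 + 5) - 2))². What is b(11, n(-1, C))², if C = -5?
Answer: 1369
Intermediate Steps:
r = 48 (r = -1 + (-1 + ((5 + 5) - 2))² = -1 + (-1 + (10 - 2))² = -1 + (-1 + 8)² = -1 + 7² = -1 + 49 = 48)
n(K, k) = -5/3 - k/3 (n(K, k) = -5*⅓ + k*(-⅓) = -5/3 - k/3)
b(h, x) = 48 - h
b(11, n(-1, C))² = (48 - 1*11)² = (48 - 11)² = 37² = 1369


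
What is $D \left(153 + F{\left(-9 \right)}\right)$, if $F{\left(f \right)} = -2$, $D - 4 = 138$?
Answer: $21442$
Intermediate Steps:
$D = 142$ ($D = 4 + 138 = 142$)
$D \left(153 + F{\left(-9 \right)}\right) = 142 \left(153 - 2\right) = 142 \cdot 151 = 21442$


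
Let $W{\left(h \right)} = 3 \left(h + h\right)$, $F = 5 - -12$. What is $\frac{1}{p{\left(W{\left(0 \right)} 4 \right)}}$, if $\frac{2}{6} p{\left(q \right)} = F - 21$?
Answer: $- \frac{1}{12} \approx -0.083333$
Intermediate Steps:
$F = 17$ ($F = 5 + 12 = 17$)
$W{\left(h \right)} = 6 h$ ($W{\left(h \right)} = 3 \cdot 2 h = 6 h$)
$p{\left(q \right)} = -12$ ($p{\left(q \right)} = 3 \left(17 - 21\right) = 3 \left(-4\right) = -12$)
$\frac{1}{p{\left(W{\left(0 \right)} 4 \right)}} = \frac{1}{-12} = - \frac{1}{12}$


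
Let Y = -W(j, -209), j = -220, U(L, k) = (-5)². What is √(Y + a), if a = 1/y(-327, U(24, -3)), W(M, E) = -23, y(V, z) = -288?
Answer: √13246/24 ≈ 4.7955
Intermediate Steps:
U(L, k) = 25
a = -1/288 (a = 1/(-288) = -1/288 ≈ -0.0034722)
Y = 23 (Y = -1*(-23) = 23)
√(Y + a) = √(23 - 1/288) = √(6623/288) = √13246/24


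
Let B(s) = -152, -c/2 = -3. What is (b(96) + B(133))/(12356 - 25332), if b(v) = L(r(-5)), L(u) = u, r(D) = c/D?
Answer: 383/32440 ≈ 0.011806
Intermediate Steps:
c = 6 (c = -2*(-3) = 6)
r(D) = 6/D
b(v) = -6/5 (b(v) = 6/(-5) = 6*(-⅕) = -6/5)
(b(96) + B(133))/(12356 - 25332) = (-6/5 - 152)/(12356 - 25332) = -766/5/(-12976) = -766/5*(-1/12976) = 383/32440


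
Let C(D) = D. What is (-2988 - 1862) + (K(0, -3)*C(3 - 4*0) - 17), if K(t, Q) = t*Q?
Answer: -4867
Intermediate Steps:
K(t, Q) = Q*t
(-2988 - 1862) + (K(0, -3)*C(3 - 4*0) - 17) = (-2988 - 1862) + ((-3*0)*(3 - 4*0) - 17) = -4850 + (0*(3 + 0) - 17) = -4850 + (0*3 - 17) = -4850 + (0 - 17) = -4850 - 17 = -4867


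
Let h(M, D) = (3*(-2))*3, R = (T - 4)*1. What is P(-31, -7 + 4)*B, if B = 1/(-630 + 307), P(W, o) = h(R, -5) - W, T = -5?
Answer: -13/323 ≈ -0.040248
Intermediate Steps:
R = -9 (R = (-5 - 4)*1 = -9*1 = -9)
h(M, D) = -18 (h(M, D) = -6*3 = -18)
P(W, o) = -18 - W
B = -1/323 (B = 1/(-323) = -1/323 ≈ -0.0030960)
P(-31, -7 + 4)*B = (-18 - 1*(-31))*(-1/323) = (-18 + 31)*(-1/323) = 13*(-1/323) = -13/323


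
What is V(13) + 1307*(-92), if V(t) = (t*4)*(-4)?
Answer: -120452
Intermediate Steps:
V(t) = -16*t (V(t) = (4*t)*(-4) = -16*t)
V(13) + 1307*(-92) = -16*13 + 1307*(-92) = -208 - 120244 = -120452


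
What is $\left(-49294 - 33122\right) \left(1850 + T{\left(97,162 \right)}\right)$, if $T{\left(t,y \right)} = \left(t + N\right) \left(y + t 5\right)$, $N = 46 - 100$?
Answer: $-2445365136$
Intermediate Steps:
$N = -54$
$T{\left(t,y \right)} = \left(-54 + t\right) \left(y + 5 t\right)$ ($T{\left(t,y \right)} = \left(t - 54\right) \left(y + t 5\right) = \left(-54 + t\right) \left(y + 5 t\right)$)
$\left(-49294 - 33122\right) \left(1850 + T{\left(97,162 \right)}\right) = \left(-49294 - 33122\right) \left(1850 + \left(\left(-270\right) 97 - 8748 + 5 \cdot 97^{2} + 97 \cdot 162\right)\right) = - 82416 \left(1850 + \left(-26190 - 8748 + 5 \cdot 9409 + 15714\right)\right) = - 82416 \left(1850 + \left(-26190 - 8748 + 47045 + 15714\right)\right) = - 82416 \left(1850 + 27821\right) = \left(-82416\right) 29671 = -2445365136$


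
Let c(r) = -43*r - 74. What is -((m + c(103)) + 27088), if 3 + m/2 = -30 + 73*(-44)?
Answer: -16095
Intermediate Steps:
c(r) = -74 - 43*r
m = -6490 (m = -6 + 2*(-30 + 73*(-44)) = -6 + 2*(-30 - 3212) = -6 + 2*(-3242) = -6 - 6484 = -6490)
-((m + c(103)) + 27088) = -((-6490 + (-74 - 43*103)) + 27088) = -((-6490 + (-74 - 4429)) + 27088) = -((-6490 - 4503) + 27088) = -(-10993 + 27088) = -1*16095 = -16095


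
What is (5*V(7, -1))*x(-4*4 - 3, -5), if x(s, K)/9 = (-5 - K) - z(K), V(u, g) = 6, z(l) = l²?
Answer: -6750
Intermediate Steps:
x(s, K) = -45 - 9*K - 9*K² (x(s, K) = 9*((-5 - K) - K²) = 9*(-5 - K - K²) = -45 - 9*K - 9*K²)
(5*V(7, -1))*x(-4*4 - 3, -5) = (5*6)*(-45 - 9*(-5) - 9*(-5)²) = 30*(-45 + 45 - 9*25) = 30*(-45 + 45 - 225) = 30*(-225) = -6750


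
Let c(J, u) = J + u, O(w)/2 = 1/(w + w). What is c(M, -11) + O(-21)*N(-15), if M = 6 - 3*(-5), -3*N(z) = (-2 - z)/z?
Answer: 9437/945 ≈ 9.9862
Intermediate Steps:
N(z) = -(-2 - z)/(3*z)
O(w) = 1/w (O(w) = 2/(w + w) = 2/((2*w)) = 2*(1/(2*w)) = 1/w)
M = 21 (M = 6 + 15 = 21)
c(M, -11) + O(-21)*N(-15) = (21 - 11) + ((⅓)*(2 - 15)/(-15))/(-21) = 10 - (-1)*(-13)/(63*15) = 10 - 1/21*13/45 = 10 - 13/945 = 9437/945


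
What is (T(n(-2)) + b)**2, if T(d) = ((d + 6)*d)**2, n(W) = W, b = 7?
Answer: 5041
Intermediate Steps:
T(d) = d**2*(6 + d)**2 (T(d) = ((6 + d)*d)**2 = (d*(6 + d))**2 = d**2*(6 + d)**2)
(T(n(-2)) + b)**2 = ((-2)**2*(6 - 2)**2 + 7)**2 = (4*4**2 + 7)**2 = (4*16 + 7)**2 = (64 + 7)**2 = 71**2 = 5041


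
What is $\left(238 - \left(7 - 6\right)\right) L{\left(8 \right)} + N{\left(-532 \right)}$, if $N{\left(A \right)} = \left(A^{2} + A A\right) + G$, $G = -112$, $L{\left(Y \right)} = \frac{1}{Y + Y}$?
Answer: $\frac{9055213}{16} \approx 5.6595 \cdot 10^{5}$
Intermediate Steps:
$L{\left(Y \right)} = \frac{1}{2 Y}$
$N{\left(A \right)} = -112 + 2 A^{2}$ ($N{\left(A \right)} = \left(A^{2} + A A\right) - 112 = \left(A^{2} + A^{2}\right) - 112 = 2 A^{2} - 112 = -112 + 2 A^{2}$)
$\left(238 - \left(7 - 6\right)\right) L{\left(8 \right)} + N{\left(-532 \right)} = \left(238 - \left(7 - 6\right)\right) \frac{1}{2 \cdot 8} - \left(112 - 2 \left(-532\right)^{2}\right) = \left(238 - 1\right) \frac{1}{2} \cdot \frac{1}{8} + \left(-112 + 2 \cdot 283024\right) = \left(238 - 1\right) \frac{1}{16} + \left(-112 + 566048\right) = 237 \cdot \frac{1}{16} + 565936 = \frac{237}{16} + 565936 = \frac{9055213}{16}$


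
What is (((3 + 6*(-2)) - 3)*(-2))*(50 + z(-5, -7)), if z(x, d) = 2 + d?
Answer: 1080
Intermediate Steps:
(((3 + 6*(-2)) - 3)*(-2))*(50 + z(-5, -7)) = (((3 + 6*(-2)) - 3)*(-2))*(50 + (2 - 7)) = (((3 - 12) - 3)*(-2))*(50 - 5) = ((-9 - 3)*(-2))*45 = -12*(-2)*45 = 24*45 = 1080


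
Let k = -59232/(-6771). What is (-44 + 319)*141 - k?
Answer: 87495431/2257 ≈ 38766.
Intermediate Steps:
k = 19744/2257 (k = -59232*(-1/6771) = 19744/2257 ≈ 8.7479)
(-44 + 319)*141 - k = (-44 + 319)*141 - 1*19744/2257 = 275*141 - 19744/2257 = 38775 - 19744/2257 = 87495431/2257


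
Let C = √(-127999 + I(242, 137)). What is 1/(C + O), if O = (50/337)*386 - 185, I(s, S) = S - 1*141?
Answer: -14506165/16390044732 - 113569*I*√128003/16390044732 ≈ -0.00088506 - 0.0024791*I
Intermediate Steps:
I(s, S) = -141 + S (I(s, S) = S - 141 = -141 + S)
O = -43045/337 (O = (50*(1/337))*386 - 185 = (50/337)*386 - 185 = 19300/337 - 185 = -43045/337 ≈ -127.73)
C = I*√128003 (C = √(-127999 + (-141 + 137)) = √(-127999 - 4) = √(-128003) = I*√128003 ≈ 357.77*I)
1/(C + O) = 1/(I*√128003 - 43045/337) = 1/(-43045/337 + I*√128003)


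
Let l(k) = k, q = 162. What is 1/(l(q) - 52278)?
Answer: -1/52116 ≈ -1.9188e-5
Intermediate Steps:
1/(l(q) - 52278) = 1/(162 - 52278) = 1/(-52116) = -1/52116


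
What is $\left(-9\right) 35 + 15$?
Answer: $-300$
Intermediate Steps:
$\left(-9\right) 35 + 15 = -315 + 15 = -300$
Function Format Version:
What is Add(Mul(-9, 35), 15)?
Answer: -300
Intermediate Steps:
Add(Mul(-9, 35), 15) = Add(-315, 15) = -300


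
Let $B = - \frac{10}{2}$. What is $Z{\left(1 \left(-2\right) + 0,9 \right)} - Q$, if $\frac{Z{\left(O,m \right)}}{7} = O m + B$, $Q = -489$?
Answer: $328$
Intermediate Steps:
$B = -5$ ($B = \left(-10\right) \frac{1}{2} = -5$)
$Z{\left(O,m \right)} = -35 + 7 O m$ ($Z{\left(O,m \right)} = 7 \left(O m - 5\right) = 7 \left(-5 + O m\right) = -35 + 7 O m$)
$Z{\left(1 \left(-2\right) + 0,9 \right)} - Q = \left(-35 + 7 \left(1 \left(-2\right) + 0\right) 9\right) - -489 = \left(-35 + 7 \left(-2 + 0\right) 9\right) + 489 = \left(-35 + 7 \left(-2\right) 9\right) + 489 = \left(-35 - 126\right) + 489 = -161 + 489 = 328$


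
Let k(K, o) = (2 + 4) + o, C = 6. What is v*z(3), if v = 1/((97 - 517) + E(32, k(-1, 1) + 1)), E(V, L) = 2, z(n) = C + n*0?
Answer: -3/209 ≈ -0.014354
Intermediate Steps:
k(K, o) = 6 + o
z(n) = 6 (z(n) = 6 + n*0 = 6 + 0 = 6)
v = -1/418 (v = 1/((97 - 517) + 2) = 1/(-420 + 2) = 1/(-418) = -1/418 ≈ -0.0023923)
v*z(3) = -1/418*6 = -3/209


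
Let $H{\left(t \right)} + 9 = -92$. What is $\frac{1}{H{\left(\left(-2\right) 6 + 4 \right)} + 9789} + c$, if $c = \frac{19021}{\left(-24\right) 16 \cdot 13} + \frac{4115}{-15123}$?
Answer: $- \frac{124405574047}{30474417792} \approx -4.0823$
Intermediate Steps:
$H{\left(t \right)} = -101$ ($H{\left(t \right)} = -9 - 92 = -101$)
$c = - \frac{102732221}{25164672}$ ($c = \frac{19021}{\left(-384\right) 13} + 4115 \left(- \frac{1}{15123}\right) = \frac{19021}{-4992} - \frac{4115}{15123} = 19021 \left(- \frac{1}{4992}\right) - \frac{4115}{15123} = - \frac{19021}{4992} - \frac{4115}{15123} = - \frac{102732221}{25164672} \approx -4.0824$)
$\frac{1}{H{\left(\left(-2\right) 6 + 4 \right)} + 9789} + c = \frac{1}{-101 + 9789} - \frac{102732221}{25164672} = \frac{1}{9688} - \frac{102732221}{25164672} = - \frac{124405574047}{30474417792}$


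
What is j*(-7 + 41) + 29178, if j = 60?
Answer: 31218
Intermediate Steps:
j*(-7 + 41) + 29178 = 60*(-7 + 41) + 29178 = 60*34 + 29178 = 2040 + 29178 = 31218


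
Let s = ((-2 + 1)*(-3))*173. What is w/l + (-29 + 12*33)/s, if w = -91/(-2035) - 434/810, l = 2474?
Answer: 24936874153/35274854835 ≈ 0.70693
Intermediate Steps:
w = -80948/164835 (w = -91*(-1/2035) - 434*1/810 = 91/2035 - 217/405 = -80948/164835 ≈ -0.49109)
s = 519 (s = -1*(-3)*173 = 3*173 = 519)
w/l + (-29 + 12*33)/s = -80948/164835/2474 + (-29 + 12*33)/519 = -80948/164835*1/2474 + (-29 + 396)*(1/519) = -40474/203900895 + 367*(1/519) = -40474/203900895 + 367/519 = 24936874153/35274854835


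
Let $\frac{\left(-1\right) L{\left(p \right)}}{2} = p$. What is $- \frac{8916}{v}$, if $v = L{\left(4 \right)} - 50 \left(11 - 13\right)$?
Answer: $- \frac{2229}{23} \approx -96.913$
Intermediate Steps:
$L{\left(p \right)} = - 2 p$
$v = 92$ ($v = \left(-2\right) 4 - 50 \left(11 - 13\right) = -8 - 50 \left(11 - 13\right) = -8 - -100 = -8 + 100 = 92$)
$- \frac{8916}{v} = - \frac{8916}{92} = \left(-8916\right) \frac{1}{92} = - \frac{2229}{23}$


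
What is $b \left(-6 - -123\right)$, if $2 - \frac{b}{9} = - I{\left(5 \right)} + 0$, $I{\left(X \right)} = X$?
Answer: $7371$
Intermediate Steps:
$b = 63$ ($b = 18 - 9 \left(\left(-1\right) 5 + 0\right) = 18 - 9 \left(-5 + 0\right) = 18 - -45 = 18 + 45 = 63$)
$b \left(-6 - -123\right) = 63 \left(-6 - -123\right) = 63 \left(-6 + 123\right) = 63 \cdot 117 = 7371$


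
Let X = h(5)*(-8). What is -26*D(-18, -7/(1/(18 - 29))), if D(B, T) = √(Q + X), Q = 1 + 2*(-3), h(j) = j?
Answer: -78*I*√5 ≈ -174.41*I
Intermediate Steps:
Q = -5 (Q = 1 - 6 = -5)
X = -40 (X = 5*(-8) = -40)
D(B, T) = 3*I*√5 (D(B, T) = √(-5 - 40) = √(-45) = 3*I*√5)
-26*D(-18, -7/(1/(18 - 29))) = -78*I*√5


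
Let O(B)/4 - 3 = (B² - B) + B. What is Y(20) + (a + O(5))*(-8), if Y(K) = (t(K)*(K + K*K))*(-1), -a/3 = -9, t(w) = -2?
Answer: -272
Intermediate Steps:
O(B) = 12 + 4*B² (O(B) = 12 + 4*((B² - B) + B) = 12 + 4*B²)
a = 27 (a = -3*(-9) = 27)
Y(K) = 2*K + 2*K² (Y(K) = -2*(K + K*K)*(-1) = -2*(K + K²)*(-1) = (-2*K - 2*K²)*(-1) = 2*K + 2*K²)
Y(20) + (a + O(5))*(-8) = 2*20*(1 + 20) + (27 + (12 + 4*5²))*(-8) = 2*20*21 + (27 + (12 + 4*25))*(-8) = 840 + (27 + (12 + 100))*(-8) = 840 + (27 + 112)*(-8) = 840 + 139*(-8) = 840 - 1112 = -272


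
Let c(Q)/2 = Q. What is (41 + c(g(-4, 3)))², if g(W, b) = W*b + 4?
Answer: 625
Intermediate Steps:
g(W, b) = 4 + W*b
c(Q) = 2*Q
(41 + c(g(-4, 3)))² = (41 + 2*(4 - 4*3))² = (41 + 2*(4 - 12))² = (41 + 2*(-8))² = (41 - 16)² = 25² = 625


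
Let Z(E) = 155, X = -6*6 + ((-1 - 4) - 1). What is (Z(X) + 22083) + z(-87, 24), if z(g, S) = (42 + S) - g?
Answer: 22391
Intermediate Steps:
z(g, S) = 42 + S - g
X = -42 (X = -36 + (-5 - 1) = -36 - 6 = -42)
(Z(X) + 22083) + z(-87, 24) = (155 + 22083) + (42 + 24 - 1*(-87)) = 22238 + (42 + 24 + 87) = 22238 + 153 = 22391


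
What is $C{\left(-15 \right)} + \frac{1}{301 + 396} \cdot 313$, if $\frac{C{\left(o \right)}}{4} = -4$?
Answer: $- \frac{10839}{697} \approx -15.551$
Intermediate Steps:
$C{\left(o \right)} = -16$ ($C{\left(o \right)} = 4 \left(-4\right) = -16$)
$C{\left(-15 \right)} + \frac{1}{301 + 396} \cdot 313 = -16 + \frac{1}{301 + 396} \cdot 313 = -16 + \frac{1}{697} \cdot 313 = -16 + \frac{313}{697} = - \frac{10839}{697}$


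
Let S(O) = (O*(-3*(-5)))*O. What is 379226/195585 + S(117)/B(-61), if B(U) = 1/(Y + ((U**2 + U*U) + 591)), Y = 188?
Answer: 330159026739701/195585 ≈ 1.6881e+9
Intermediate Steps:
S(O) = 15*O**2 (S(O) = (O*15)*O = (15*O)*O = 15*O**2)
B(U) = 1/(779 + 2*U**2) (B(U) = 1/(188 + ((U**2 + U*U) + 591)) = 1/(188 + ((U**2 + U**2) + 591)) = 1/(188 + (2*U**2 + 591)) = 1/(188 + (591 + 2*U**2)) = 1/(779 + 2*U**2))
379226/195585 + S(117)/B(-61) = 379226/195585 + (15*117**2)/(1/(779 + 2*(-61)**2)) = 379226*(1/195585) + (15*13689)/(1/(779 + 2*3721)) = 379226/195585 + 205335/(1/(779 + 7442)) = 379226/195585 + 205335/(1/8221) = 379226/195585 + 205335*8221 = 379226/195585 + 1688059035 = 330159026739701/195585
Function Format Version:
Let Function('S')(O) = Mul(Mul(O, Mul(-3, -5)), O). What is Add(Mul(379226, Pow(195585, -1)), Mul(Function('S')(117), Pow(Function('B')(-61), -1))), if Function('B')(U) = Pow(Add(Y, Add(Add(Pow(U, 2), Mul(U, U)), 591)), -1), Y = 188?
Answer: Rational(330159026739701, 195585) ≈ 1.6881e+9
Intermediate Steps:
Function('S')(O) = Mul(15, Pow(O, 2)) (Function('S')(O) = Mul(Mul(O, 15), O) = Mul(Mul(15, O), O) = Mul(15, Pow(O, 2)))
Function('B')(U) = Pow(Add(779, Mul(2, Pow(U, 2))), -1) (Function('B')(U) = Pow(Add(188, Add(Add(Pow(U, 2), Mul(U, U)), 591)), -1) = Pow(Add(188, Add(Add(Pow(U, 2), Pow(U, 2)), 591)), -1) = Pow(Add(188, Add(Mul(2, Pow(U, 2)), 591)), -1) = Pow(Add(188, Add(591, Mul(2, Pow(U, 2)))), -1) = Pow(Add(779, Mul(2, Pow(U, 2))), -1))
Add(Mul(379226, Pow(195585, -1)), Mul(Function('S')(117), Pow(Function('B')(-61), -1))) = Add(Mul(379226, Pow(195585, -1)), Mul(Mul(15, Pow(117, 2)), Pow(Pow(Add(779, Mul(2, Pow(-61, 2))), -1), -1))) = Add(Mul(379226, Rational(1, 195585)), Mul(Mul(15, 13689), Pow(Pow(Add(779, Mul(2, 3721)), -1), -1))) = Add(Rational(379226, 195585), Mul(205335, Pow(Pow(Add(779, 7442), -1), -1))) = Add(Rational(379226, 195585), Mul(205335, Pow(Pow(8221, -1), -1))) = Add(Rational(379226, 195585), Mul(205335, Pow(Rational(1, 8221), -1))) = Add(Rational(379226, 195585), Mul(205335, 8221)) = Add(Rational(379226, 195585), 1688059035) = Rational(330159026739701, 195585)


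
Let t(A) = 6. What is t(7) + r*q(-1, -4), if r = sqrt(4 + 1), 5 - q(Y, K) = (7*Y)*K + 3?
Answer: 6 - 26*sqrt(5) ≈ -52.138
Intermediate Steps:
q(Y, K) = 2 - 7*K*Y (q(Y, K) = 5 - ((7*Y)*K + 3) = 5 - (7*K*Y + 3) = 5 - (3 + 7*K*Y) = 5 + (-3 - 7*K*Y) = 2 - 7*K*Y)
r = sqrt(5) ≈ 2.2361
t(7) + r*q(-1, -4) = 6 + sqrt(5)*(2 - 7*(-4)*(-1)) = 6 + sqrt(5)*(2 - 28) = 6 + sqrt(5)*(-26) = 6 - 26*sqrt(5)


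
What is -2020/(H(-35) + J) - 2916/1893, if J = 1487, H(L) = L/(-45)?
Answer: -2448666/844909 ≈ -2.8981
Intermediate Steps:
H(L) = -L/45 (H(L) = L*(-1/45) = -L/45)
-2020/(H(-35) + J) - 2916/1893 = -2020/(-1/45*(-35) + 1487) - 2916/1893 = -2020/(7/9 + 1487) - 2916*1/1893 = -2020/13390/9 - 972/631 = -2020*9/13390 - 972/631 = -1818/1339 - 972/631 = -2448666/844909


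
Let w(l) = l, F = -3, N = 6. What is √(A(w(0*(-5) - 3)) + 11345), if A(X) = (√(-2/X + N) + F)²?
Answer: √(102246 - 36*√15)/3 ≈ 106.51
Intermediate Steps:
A(X) = (-3 + √(6 - 2/X))² (A(X) = (√(-2/X + 6) - 3)² = (√(6 - 2/X) - 3)² = (-3 + √(6 - 2/X))²)
√(A(w(0*(-5) - 3)) + 11345) = √((-3 + √2*√(3 - 1/(0*(-5) - 3)))² + 11345) = √((-3 + √2*√(3 - 1/(0 - 3)))² + 11345) = √((-3 + √2*√(3 - 1/(-3)))² + 11345) = √((-3 + √2*√(3 - 1*(-⅓)))² + 11345) = √((-3 + √2*√(3 + ⅓))² + 11345) = √((-3 + √2*√(10/3))² + 11345) = √((-3 + √2*(√30/3))² + 11345) = √((-3 + 2*√15/3)² + 11345) = √(11345 + (-3 + 2*√15/3)²)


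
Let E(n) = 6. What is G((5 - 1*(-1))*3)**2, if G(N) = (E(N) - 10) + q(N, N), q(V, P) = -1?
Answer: 25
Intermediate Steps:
G(N) = -5 (G(N) = (6 - 10) - 1 = -4 - 1 = -5)
G((5 - 1*(-1))*3)**2 = (-5)**2 = 25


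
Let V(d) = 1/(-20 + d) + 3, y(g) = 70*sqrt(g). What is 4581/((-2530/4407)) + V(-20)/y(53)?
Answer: -20188467/2530 + 17*sqrt(53)/21200 ≈ -7979.6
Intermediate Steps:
V(d) = 3 + 1/(-20 + d)
4581/((-2530/4407)) + V(-20)/y(53) = 4581/((-2530/4407)) + ((-59 + 3*(-20))/(-20 - 20))/((70*sqrt(53))) = 4581/((-2530*1/4407)) + ((-59 - 60)/(-40))*(sqrt(53)/3710) = 4581/(-2530/4407) + (-1/40*(-119))*(sqrt(53)/3710) = 4581*(-4407/2530) + 119*(sqrt(53)/3710)/40 = -20188467/2530 + 17*sqrt(53)/21200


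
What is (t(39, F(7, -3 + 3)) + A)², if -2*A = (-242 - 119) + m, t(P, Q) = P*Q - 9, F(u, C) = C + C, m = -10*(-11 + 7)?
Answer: 91809/4 ≈ 22952.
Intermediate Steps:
m = 40 (m = -10*(-4) = 40)
F(u, C) = 2*C
t(P, Q) = -9 + P*Q
A = 321/2 (A = -((-242 - 119) + 40)/2 = -(-361 + 40)/2 = -½*(-321) = 321/2 ≈ 160.50)
(t(39, F(7, -3 + 3)) + A)² = ((-9 + 39*(2*(-3 + 3))) + 321/2)² = ((-9 + 39*(2*0)) + 321/2)² = ((-9 + 39*0) + 321/2)² = ((-9 + 0) + 321/2)² = (-9 + 321/2)² = (303/2)² = 91809/4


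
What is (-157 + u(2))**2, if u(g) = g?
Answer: 24025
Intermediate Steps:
(-157 + u(2))**2 = (-157 + 2)**2 = (-155)**2 = 24025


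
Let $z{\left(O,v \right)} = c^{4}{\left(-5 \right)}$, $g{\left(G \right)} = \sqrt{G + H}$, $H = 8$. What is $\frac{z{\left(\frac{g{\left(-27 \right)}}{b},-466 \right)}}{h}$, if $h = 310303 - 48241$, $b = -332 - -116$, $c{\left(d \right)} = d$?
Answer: $\frac{625}{262062} \approx 0.0023849$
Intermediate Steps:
$b = -216$ ($b = -332 + 116 = -216$)
$g{\left(G \right)} = \sqrt{8 + G}$ ($g{\left(G \right)} = \sqrt{G + 8} = \sqrt{8 + G}$)
$z{\left(O,v \right)} = 625$ ($z{\left(O,v \right)} = \left(-5\right)^{4} = 625$)
$h = 262062$
$\frac{z{\left(\frac{g{\left(-27 \right)}}{b},-466 \right)}}{h} = \frac{625}{262062}$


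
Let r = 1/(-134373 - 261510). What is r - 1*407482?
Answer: -161315196607/395883 ≈ -4.0748e+5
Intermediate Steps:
r = -1/395883 (r = 1/(-395883) = -1/395883 ≈ -2.5260e-6)
r - 1*407482 = -1/395883 - 1*407482 = -1/395883 - 407482 = -161315196607/395883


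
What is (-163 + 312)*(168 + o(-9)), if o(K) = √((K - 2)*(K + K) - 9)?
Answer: 25032 + 447*√21 ≈ 27080.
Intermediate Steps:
o(K) = √(-9 + 2*K*(-2 + K)) (o(K) = √((-2 + K)*(2*K) - 9) = √(2*K*(-2 + K) - 9) = √(-9 + 2*K*(-2 + K)))
(-163 + 312)*(168 + o(-9)) = (-163 + 312)*(168 + √(-9 - 4*(-9) + 2*(-9)²)) = 149*(168 + √(-9 + 36 + 2*81)) = 149*(168 + √(-9 + 36 + 162)) = 149*(168 + √189) = 149*(168 + 3*√21) = 25032 + 447*√21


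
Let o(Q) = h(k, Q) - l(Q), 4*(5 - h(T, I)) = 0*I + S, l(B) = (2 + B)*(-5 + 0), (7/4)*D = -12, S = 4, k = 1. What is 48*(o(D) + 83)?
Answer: 21072/7 ≈ 3010.3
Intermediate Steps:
D = -48/7 (D = (4/7)*(-12) = -48/7 ≈ -6.8571)
l(B) = -10 - 5*B (l(B) = (2 + B)*(-5) = -10 - 5*B)
h(T, I) = 4 (h(T, I) = 5 - (0*I + 4)/4 = 5 - (0 + 4)/4 = 5 - ¼*4 = 5 - 1 = 4)
o(Q) = 14 + 5*Q (o(Q) = 4 - (-10 - 5*Q) = 4 + (10 + 5*Q) = 14 + 5*Q)
48*(o(D) + 83) = 48*((14 + 5*(-48/7)) + 83) = 48*((14 - 240/7) + 83) = 48*(-142/7 + 83) = 48*(439/7) = 21072/7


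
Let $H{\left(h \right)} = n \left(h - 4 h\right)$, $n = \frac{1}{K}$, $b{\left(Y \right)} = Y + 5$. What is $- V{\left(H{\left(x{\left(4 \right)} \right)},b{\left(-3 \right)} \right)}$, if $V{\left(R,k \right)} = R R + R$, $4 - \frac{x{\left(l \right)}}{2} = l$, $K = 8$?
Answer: $0$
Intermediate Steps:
$b{\left(Y \right)} = 5 + Y$
$x{\left(l \right)} = 8 - 2 l$
$n = \frac{1}{8} \approx 0.125$
$H{\left(h \right)} = - \frac{3 h}{8}$ ($H{\left(h \right)} = \frac{h - 4 h}{8} = \frac{\left(-3\right) h}{8} = - \frac{3 h}{8}$)
$V{\left(R,k \right)} = R + R^{2}$ ($V{\left(R,k \right)} = R^{2} + R = R + R^{2}$)
$- V{\left(H{\left(x{\left(4 \right)} \right)},b{\left(-3 \right)} \right)} = - - \frac{3 \left(8 - 8\right)}{8} \left(1 - \frac{3 \left(8 - 8\right)}{8}\right) = - \left(- \frac{3}{8}\right) 0 \left(1 - 0\right) = - 0 \left(1 + 0\right) = - 0 \cdot 1 = \left(-1\right) 0 = 0$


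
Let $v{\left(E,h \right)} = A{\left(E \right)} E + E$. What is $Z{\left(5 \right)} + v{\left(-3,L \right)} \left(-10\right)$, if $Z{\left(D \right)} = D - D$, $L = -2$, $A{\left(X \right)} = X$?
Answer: $-60$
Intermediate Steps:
$Z{\left(D \right)} = 0$
$v{\left(E,h \right)} = E + E^{2}$ ($v{\left(E,h \right)} = E E + E = E^{2} + E = E + E^{2}$)
$Z{\left(5 \right)} + v{\left(-3,L \right)} \left(-10\right) = 0 + - 3 \left(1 - 3\right) \left(-10\right) = 0 + \left(-3\right) \left(-2\right) \left(-10\right) = 0 + 6 \left(-10\right) = 0 - 60 = -60$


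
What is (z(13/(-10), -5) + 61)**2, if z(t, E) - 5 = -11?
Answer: 3025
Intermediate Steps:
z(t, E) = -6 (z(t, E) = 5 - 11 = -6)
(z(13/(-10), -5) + 61)**2 = (-6 + 61)**2 = 55**2 = 3025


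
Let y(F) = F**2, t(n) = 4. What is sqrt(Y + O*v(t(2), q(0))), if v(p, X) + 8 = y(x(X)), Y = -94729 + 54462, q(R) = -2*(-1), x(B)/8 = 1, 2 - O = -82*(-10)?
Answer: 5*I*sqrt(3443) ≈ 293.39*I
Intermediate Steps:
O = -818 (O = 2 - (-82)*(-10) = 2 - 1*820 = 2 - 820 = -818)
x(B) = 8 (x(B) = 8*1 = 8)
q(R) = 2
Y = -40267
v(p, X) = 56 (v(p, X) = -8 + 8**2 = -8 + 64 = 56)
sqrt(Y + O*v(t(2), q(0))) = sqrt(-40267 - 818*56) = sqrt(-40267 - 45808) = sqrt(-86075) = 5*I*sqrt(3443)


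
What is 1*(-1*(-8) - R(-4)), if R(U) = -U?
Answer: 4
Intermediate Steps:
1*(-1*(-8) - R(-4)) = 1*(-1*(-8) - (-1)*(-4)) = 1*(8 - 1*4) = 1*(8 - 4) = 1*4 = 4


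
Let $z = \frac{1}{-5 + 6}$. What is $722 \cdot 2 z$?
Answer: $1444$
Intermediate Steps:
$z = 1$ ($z = 1^{-1} = 1$)
$722 \cdot 2 z = 722 \cdot 2 \cdot 1 = 722 \cdot 2 = 1444$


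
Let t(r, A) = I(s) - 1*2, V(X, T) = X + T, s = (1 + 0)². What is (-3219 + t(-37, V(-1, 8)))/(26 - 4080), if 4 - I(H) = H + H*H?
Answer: 3219/4054 ≈ 0.79403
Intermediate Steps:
s = 1 (s = 1² = 1)
V(X, T) = T + X
I(H) = 4 - H - H² (I(H) = 4 - (H + H*H) = 4 - (H + H²) = 4 + (-H - H²) = 4 - H - H²)
t(r, A) = 0 (t(r, A) = (4 - 1*1 - 1*1²) - 1*2 = (4 - 1 - 1*1) - 2 = (4 - 1 - 1) - 2 = 2 - 2 = 0)
(-3219 + t(-37, V(-1, 8)))/(26 - 4080) = (-3219 + 0)/(26 - 4080) = -3219/(-4054) = -3219*(-1/4054) = 3219/4054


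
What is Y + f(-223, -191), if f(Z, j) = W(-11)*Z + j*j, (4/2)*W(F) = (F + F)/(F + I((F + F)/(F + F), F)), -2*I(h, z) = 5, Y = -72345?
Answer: -973234/27 ≈ -36046.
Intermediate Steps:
I(h, z) = -5/2 (I(h, z) = -½*5 = -5/2)
W(F) = F/(-5/2 + F) (W(F) = ((F + F)/(F - 5/2))/2 = ((2*F)/(-5/2 + F))/2 = (2*F/(-5/2 + F))/2 = F/(-5/2 + F))
f(Z, j) = j² + 22*Z/27 (f(Z, j) = (2*(-11)/(-5 + 2*(-11)))*Z + j*j = (2*(-11)/(-5 - 22))*Z + j² = (2*(-11)/(-27))*Z + j² = (2*(-11)*(-1/27))*Z + j² = 22*Z/27 + j² = j² + 22*Z/27)
Y + f(-223, -191) = -72345 + ((-191)² + (22/27)*(-223)) = -72345 + (36481 - 4906/27) = -72345 + 980081/27 = -973234/27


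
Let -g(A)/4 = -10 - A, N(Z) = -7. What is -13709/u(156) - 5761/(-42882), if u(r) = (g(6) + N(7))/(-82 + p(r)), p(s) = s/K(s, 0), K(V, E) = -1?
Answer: 6662534801/116394 ≈ 57241.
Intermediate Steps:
g(A) = 40 + 4*A (g(A) = -4*(-10 - A) = 40 + 4*A)
p(s) = -s (p(s) = s/(-1) = s*(-1) = -s)
u(r) = 57/(-82 - r) (u(r) = ((40 + 4*6) - 7)/(-82 - r) = ((40 + 24) - 7)/(-82 - r) = (64 - 7)/(-82 - r) = 57/(-82 - r))
-13709/u(156) - 5761/(-42882) = -13709/(57/(-82 - 1*156)) - 5761/(-42882) = -13709/(57/(-82 - 156)) - 5761*(-1/42882) = -13709/(57/(-238)) + 823/6126 = -13709/(57*(-1/238)) + 823/6126 = -13709/(-57/238) + 823/6126 = -13709*(-238/57) + 823/6126 = 3262742/57 + 823/6126 = 6662534801/116394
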